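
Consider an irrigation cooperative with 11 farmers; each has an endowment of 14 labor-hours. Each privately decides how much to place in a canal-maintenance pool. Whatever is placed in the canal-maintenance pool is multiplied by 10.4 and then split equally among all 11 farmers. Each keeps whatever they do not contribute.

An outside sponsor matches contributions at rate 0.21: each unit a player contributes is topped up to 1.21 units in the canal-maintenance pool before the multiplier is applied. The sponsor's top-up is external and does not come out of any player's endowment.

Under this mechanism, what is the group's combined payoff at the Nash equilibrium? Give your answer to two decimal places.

1937.94 labor-hours

With the mechanism, a contributed unit returns 10.4 × 1.21 / 11 = 1.1440 per unit of net cost to the contributor — now above 1 — so contributing fully is weakly dominant for every player.
At the Nash equilibrium everyone contributes 14. Group total payoff = 10.4 × 1.21 × 154 = 1937.94.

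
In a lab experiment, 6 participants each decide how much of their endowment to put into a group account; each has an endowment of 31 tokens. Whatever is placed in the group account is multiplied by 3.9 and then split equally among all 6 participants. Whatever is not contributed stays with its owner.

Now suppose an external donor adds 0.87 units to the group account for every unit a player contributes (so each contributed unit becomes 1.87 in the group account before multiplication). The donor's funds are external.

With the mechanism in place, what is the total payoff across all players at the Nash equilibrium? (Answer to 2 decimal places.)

1356.50 tokens

Under the mechanism each unit contributed yields 3.9 × 1.87 / 6 = 1.2155 back to its contributor per unit of net cost, which exceeds 1, making full contribution the dominant choice for everyone.
So the Nash equilibrium is full contribution by all 6; the group earns 3.9 × 1.87 × 186 = 1356.50.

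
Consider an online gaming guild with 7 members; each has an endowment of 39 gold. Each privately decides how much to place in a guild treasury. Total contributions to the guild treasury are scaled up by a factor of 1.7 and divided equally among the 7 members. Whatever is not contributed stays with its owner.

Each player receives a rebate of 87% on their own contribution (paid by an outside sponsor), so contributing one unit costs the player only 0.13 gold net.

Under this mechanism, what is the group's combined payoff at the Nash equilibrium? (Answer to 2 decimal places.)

701.61 gold

Under the mechanism each unit contributed yields (1.7/7) / 0.13 = 1.8681 back to its contributor per unit of net cost, which exceeds 1, making full contribution the dominant choice for everyone.
At the Nash equilibrium everyone contributes 39. Group total payoff = 7 × (39 × 0.87 + 1.7 × 39) = 701.61.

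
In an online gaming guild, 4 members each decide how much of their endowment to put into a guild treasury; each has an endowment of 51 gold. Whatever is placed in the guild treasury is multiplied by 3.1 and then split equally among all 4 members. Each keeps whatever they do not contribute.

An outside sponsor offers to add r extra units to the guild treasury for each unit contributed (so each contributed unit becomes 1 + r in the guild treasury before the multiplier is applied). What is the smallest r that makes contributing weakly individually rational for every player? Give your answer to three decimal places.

0.290

With matching at rate r, one contributed unit becomes (1 + r) in the guild treasury and returns 3.1 × (1 + r) / 4 to the contributor.
Setting this equal to 1: 1 + r = 4/3.1 = 1.2903.
So the minimum matching rate is r = 1.2903 − 1 = 0.290.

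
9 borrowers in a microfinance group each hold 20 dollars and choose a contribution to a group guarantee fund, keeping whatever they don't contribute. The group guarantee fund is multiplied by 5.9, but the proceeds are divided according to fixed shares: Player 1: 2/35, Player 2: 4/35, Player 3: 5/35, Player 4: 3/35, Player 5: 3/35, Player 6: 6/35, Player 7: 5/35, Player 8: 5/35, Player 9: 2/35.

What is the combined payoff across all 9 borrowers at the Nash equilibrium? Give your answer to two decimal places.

278.00 dollars

Each unit j contributes comes back to j as 5.9 × (j's share), so j prefers to contribute only if that share exceeds 1/5.9 = 0.1695; otherwise keeping the unit dominates.
The only share above 0.1695 is Player 6's 6/35, contributing 20; the remaining 8 contribute 0. Total contributed: 20.
The group guarantee fund pays out 5.9 × 20 = 118.00 in total (split across the unequal shares, but the aggregate is all that matters for the group sum).
The 8 free-riders keep 20 each, adding 160. Group total = 160 + 118.00 = 278.00.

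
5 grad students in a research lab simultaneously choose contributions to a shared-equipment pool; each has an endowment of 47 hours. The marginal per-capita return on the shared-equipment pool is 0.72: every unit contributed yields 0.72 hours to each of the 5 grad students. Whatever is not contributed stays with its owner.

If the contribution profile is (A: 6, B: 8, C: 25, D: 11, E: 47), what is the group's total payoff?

Total contributed: 6 + 8 + 25 + 11 + 47 = 97; total kept: 5 × 47 − 97 = 138.
The shared-equipment pool pays out 0.72 × 5 × 97 = 349.20 in aggregate.
Group total = 138 + 349.20 = 487.20.

487.20 hours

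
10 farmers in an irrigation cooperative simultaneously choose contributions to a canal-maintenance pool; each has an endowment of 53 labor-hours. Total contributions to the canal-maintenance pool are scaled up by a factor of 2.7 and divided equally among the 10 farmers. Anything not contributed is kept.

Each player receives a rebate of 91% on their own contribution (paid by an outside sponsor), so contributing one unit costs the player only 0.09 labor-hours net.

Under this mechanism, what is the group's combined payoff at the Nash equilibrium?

1913.30 labor-hours

Under the mechanism each unit contributed yields (2.7/10) / 0.09 = 3.0000 back to its contributor per unit of net cost, which exceeds 1, making full contribution the dominant choice for everyone.
At the Nash equilibrium everyone contributes 53. Group total payoff = 10 × (53 × 0.91 + 2.7 × 53) = 1913.30.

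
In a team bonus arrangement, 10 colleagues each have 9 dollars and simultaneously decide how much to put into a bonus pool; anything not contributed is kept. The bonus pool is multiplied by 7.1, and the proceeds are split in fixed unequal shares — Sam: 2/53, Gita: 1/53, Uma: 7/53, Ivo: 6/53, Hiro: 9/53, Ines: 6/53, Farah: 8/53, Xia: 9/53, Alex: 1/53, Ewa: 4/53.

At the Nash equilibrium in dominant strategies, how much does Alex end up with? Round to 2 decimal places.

12.62 dollars

A player with share s gets back 7.1·s per unit contributed, so full contribution is dominant for anyone with s > 1/7.1 = 0.1408 and zero contribution is dominant for anyone below.
Hiro, Farah and Xia clear that bar, contributing 9 each; the remaining 7 contribute 0. Total contributed: 27.
Alex keeps 9 and receives 7.1 × 27 × 1/53 = 3.62 from the bonus pool, for a payoff of 12.62.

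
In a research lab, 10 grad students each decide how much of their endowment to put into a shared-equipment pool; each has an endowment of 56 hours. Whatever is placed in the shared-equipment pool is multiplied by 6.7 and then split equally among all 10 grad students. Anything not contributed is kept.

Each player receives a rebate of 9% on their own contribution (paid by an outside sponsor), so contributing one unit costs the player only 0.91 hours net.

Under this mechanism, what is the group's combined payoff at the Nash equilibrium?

With the mechanism, a contributed unit returns (6.7/10) / 0.91 = 0.7363 per unit of net cost — still below 1 — so contributing 0 remains dominant for every player.
Everyone keeps their endowment and the group total is 10 × 56 = 560.

560.00 hours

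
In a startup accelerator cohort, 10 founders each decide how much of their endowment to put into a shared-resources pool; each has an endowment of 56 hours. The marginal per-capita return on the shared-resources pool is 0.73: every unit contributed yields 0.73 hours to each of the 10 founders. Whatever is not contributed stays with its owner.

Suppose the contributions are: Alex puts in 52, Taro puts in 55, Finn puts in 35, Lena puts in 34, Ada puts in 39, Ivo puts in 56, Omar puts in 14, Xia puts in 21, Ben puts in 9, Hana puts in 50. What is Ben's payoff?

Total contributed: 52 + 55 + 35 + 34 + 39 + 56 + 14 + 21 + 9 + 50 = 365.
Each receives 0.73 × 365 = 266.45 from the shared-resources pool.
Ben keeps 56 − 9 = 47, so Ben's payoff is 47 + 266.45 = 313.45.

313.45 hours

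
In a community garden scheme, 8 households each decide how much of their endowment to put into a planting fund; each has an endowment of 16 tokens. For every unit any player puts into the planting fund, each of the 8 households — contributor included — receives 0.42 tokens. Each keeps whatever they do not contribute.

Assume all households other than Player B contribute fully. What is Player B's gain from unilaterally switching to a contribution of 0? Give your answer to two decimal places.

9.28 tokens

Switching from a contribution of 16 to 0 lets Player B keep an extra 16 tokens, but lowers the planting fund by 16, which costs Player B their own share of that drop: 0.42 × 16 = 6.72.
Net gain = 16 − 6.72 = 9.28. The private return per contributed unit (0.42) is below 1, so free-riding is indeed the best response regardless of what the others do.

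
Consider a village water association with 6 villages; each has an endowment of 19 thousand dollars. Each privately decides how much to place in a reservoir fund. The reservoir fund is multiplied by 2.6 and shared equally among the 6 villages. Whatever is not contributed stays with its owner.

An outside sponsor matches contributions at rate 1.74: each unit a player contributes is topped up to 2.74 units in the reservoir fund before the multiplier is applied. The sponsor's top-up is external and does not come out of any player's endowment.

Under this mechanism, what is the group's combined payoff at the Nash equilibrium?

Under the mechanism each unit contributed yields 2.6 × 2.74 / 6 = 1.1873 back to its contributor per unit of net cost, which exceeds 1, making full contribution the dominant choice for everyone.
So the Nash equilibrium is full contribution by all 6; the group earns 2.6 × 2.74 × 114 = 812.14.

812.14 thousand dollars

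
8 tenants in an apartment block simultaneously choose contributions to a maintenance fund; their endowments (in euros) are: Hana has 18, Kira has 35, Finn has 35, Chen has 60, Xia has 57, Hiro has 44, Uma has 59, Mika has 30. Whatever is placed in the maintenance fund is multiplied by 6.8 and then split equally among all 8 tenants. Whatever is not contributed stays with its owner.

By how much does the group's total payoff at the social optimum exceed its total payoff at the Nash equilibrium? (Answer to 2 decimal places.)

The private return per contributed unit is 6.8/8 = 0.8500 < 1 for every player regardless of endowment, so the Nash equilibrium is zero contribution and the group total is Σ E_j = 18 + 35 + 35 + 60 + 57 + 44 + 59 + 30 = 338.
Each contributed unit returns 6.800 to the group, so the social optimum is full contribution by everyone: group total = 6.800 × 338 = 2298.40.
Efficiency loss = (6.800 − 1) × 338 = 1960.40.

1960.40 euros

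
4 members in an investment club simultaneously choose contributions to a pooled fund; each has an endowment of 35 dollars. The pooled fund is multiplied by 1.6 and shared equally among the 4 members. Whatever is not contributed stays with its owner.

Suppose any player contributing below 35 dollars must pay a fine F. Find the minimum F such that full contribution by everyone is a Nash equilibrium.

Given the others contribute fully, the best deviation is to contribute 0 (any partial contribution still incurs the fine and gives up units whose private return 0.4000 is below 1).
Deviating from 35 to 0 saves 35 dollars but forfeits the deviator's share of the drop in the pooled fund: 1.6/4 × 35 = 14.00.
So the deviation gain is 35 − 14.00 = 21.00, and the fine must be at least 21.00 dollars to wipe it out.

21.00 dollars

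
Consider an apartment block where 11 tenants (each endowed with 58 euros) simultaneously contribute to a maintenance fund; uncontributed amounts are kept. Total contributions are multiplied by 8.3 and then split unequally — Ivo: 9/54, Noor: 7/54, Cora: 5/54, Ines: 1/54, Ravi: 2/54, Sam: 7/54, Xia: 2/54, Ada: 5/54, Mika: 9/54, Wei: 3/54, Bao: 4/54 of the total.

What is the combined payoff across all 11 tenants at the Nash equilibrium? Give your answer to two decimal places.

2331.60 euros

Each unit j contributes comes back to j as 8.3 × (j's share), so j prefers to contribute only if that share exceeds 1/8.3 = 0.1205; otherwise keeping the unit dominates.
Ivo, Noor, Sam and Mika clear that bar, contributing 58 each; the remaining 7 contribute 0. Total contributed: 232.
The maintenance fund pays out 8.3 × 232 = 1925.60 in total (split across the unequal shares, but the aggregate is all that matters for the group sum).
The 7 free-riders keep 58 each, adding 406. Group total = 406 + 1925.60 = 2331.60.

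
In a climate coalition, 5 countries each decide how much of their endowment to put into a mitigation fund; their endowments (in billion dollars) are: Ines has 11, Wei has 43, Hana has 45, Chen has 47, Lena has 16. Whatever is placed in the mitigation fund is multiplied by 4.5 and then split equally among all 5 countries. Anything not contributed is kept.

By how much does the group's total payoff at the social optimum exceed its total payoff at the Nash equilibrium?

The private return per contributed unit is 4.5/5 = 0.9000 < 1 for every player regardless of endowment, so the Nash equilibrium is zero contribution and the group total is Σ E_j = 11 + 43 + 45 + 47 + 16 = 162.
Each contributed unit returns 4.500 to the group, so the social optimum is full contribution by everyone: group total = 4.500 × 162 = 729.00.
Efficiency loss = (4.500 − 1) × 162 = 567.00.

567.00 billion dollars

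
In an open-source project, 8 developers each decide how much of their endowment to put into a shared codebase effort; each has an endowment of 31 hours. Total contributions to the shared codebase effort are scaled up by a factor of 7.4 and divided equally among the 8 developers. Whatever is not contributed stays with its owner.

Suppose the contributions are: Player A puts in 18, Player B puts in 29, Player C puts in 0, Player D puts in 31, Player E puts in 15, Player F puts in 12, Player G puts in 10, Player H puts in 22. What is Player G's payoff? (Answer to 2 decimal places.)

147.73 hours

Total contributed: 18 + 29 + 0 + 31 + 15 + 12 + 10 + 22 = 137.
Each receives 7.4 × 137 / 8 = 126.73 from the shared codebase effort.
Player G keeps 31 − 10 = 21, so Player G's payoff is 21 + 126.73 = 147.73.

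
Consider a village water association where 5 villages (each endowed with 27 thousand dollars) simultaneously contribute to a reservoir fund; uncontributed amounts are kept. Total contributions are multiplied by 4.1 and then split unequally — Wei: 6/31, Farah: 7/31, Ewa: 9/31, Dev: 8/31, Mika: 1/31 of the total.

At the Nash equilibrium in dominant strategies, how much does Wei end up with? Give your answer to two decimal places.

Player j's private return per contributed unit is 4.1 × (j's share). Contributing is weakly dominant for j when that share is at least 1/4.1 = 0.2439, and contributing 0 is dominant otherwise.
Ewa and Dev clear that bar, contributing 27 each; the remaining 3 contribute 0. Total contributed: 54.
Wei keeps 27 and receives 4.1 × 54 × 6/31 = 42.85 from the reservoir fund, for a payoff of 69.85.

69.85 thousand dollars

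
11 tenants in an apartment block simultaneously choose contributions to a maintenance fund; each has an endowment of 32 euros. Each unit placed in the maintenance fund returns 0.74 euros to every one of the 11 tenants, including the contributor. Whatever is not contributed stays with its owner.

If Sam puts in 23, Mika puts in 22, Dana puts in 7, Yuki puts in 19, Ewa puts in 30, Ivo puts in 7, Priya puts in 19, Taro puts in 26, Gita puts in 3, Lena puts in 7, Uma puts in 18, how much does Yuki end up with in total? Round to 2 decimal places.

146.94 euros

Total contributed: 23 + 22 + 7 + 19 + 30 + 7 + 19 + 26 + 3 + 7 + 18 = 181.
Each receives 0.74 × 181 = 133.94 from the maintenance fund.
Yuki keeps 32 − 19 = 13, so Yuki's payoff is 13 + 133.94 = 146.94.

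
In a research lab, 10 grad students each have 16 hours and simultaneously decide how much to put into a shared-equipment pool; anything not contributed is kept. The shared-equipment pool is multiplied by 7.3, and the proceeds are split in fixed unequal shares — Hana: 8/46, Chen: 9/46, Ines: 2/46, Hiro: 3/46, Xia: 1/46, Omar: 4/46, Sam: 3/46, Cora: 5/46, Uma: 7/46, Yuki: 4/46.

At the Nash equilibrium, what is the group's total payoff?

462.40 hours

Each unit j contributes comes back to j as 7.3 × (j's share), so j prefers to contribute only if that share exceeds 1/7.3 = 0.1370; otherwise keeping the unit dominates.
Hana, Chen and Uma are above the threshold, contributing 16 each; the remaining 7 contribute 0. Total contributed: 48.
The shared-equipment pool pays out 7.3 × 48 = 350.40 in total (split across the unequal shares, but the aggregate is all that matters for the group sum).
The 7 free-riders keep 16 each, adding 112. Group total = 112 + 350.40 = 462.40.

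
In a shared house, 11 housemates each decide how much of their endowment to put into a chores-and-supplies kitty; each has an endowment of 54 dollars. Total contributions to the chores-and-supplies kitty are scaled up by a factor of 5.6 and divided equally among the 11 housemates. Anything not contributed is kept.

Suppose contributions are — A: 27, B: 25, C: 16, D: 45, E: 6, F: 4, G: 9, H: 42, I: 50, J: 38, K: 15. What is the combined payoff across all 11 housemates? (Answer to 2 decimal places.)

1868.20 dollars

Total contributed: 27 + 25 + 16 + 45 + 6 + 4 + 9 + 42 + 50 + 38 + 15 = 277; total kept: 11 × 54 − 277 = 317.
The chores-and-supplies kitty pays out 5.6 × 277 = 1551.20 in aggregate.
Group total = 317 + 1551.20 = 1868.20.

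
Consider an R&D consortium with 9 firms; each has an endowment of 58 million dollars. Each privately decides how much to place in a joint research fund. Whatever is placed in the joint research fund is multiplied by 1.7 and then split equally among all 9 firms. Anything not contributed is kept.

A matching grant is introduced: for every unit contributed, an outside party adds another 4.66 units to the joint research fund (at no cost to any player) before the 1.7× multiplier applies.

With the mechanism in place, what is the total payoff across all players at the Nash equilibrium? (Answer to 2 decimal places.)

The effective private return per unit is now 1.7 × 5.66 / 9 = 1.0691 > 1, so every player's dominant strategy flips to full contribution.
So the Nash equilibrium is full contribution by all 9; the group earns 1.7 × 5.66 × 522 = 5022.68.

5022.68 million dollars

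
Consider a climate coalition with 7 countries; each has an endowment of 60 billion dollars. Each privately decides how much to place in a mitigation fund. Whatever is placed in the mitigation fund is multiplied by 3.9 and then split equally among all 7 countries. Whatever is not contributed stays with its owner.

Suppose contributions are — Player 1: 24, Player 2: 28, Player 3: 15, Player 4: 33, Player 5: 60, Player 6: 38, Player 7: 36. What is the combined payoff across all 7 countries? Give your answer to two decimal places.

1098.60 billion dollars

Total contributed: 24 + 28 + 15 + 33 + 60 + 38 + 36 = 234; total kept: 7 × 60 − 234 = 186.
The mitigation fund pays out 3.9 × 234 = 912.60 in aggregate.
Group total = 186 + 912.60 = 1098.60.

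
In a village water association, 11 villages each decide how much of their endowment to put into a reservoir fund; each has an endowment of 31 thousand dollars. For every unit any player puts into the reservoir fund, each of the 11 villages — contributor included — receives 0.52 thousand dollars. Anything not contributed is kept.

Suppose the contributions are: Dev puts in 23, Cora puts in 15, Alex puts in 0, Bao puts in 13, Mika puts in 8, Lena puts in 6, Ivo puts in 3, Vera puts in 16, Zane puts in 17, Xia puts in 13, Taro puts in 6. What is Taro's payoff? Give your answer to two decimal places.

87.40 thousand dollars

Total contributed: 23 + 15 + 0 + 13 + 8 + 6 + 3 + 16 + 17 + 13 + 6 = 120.
Each receives 0.52 × 120 = 62.40 from the reservoir fund.
Taro keeps 31 − 6 = 25, so Taro's payoff is 25 + 62.40 = 87.40.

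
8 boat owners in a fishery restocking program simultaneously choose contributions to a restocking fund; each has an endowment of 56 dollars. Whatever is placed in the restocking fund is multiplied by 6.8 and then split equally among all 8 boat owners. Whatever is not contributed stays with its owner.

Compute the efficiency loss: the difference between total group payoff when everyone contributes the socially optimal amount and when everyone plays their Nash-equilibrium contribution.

Each contributed unit returns 6.8/8 = 0.8500 to its contributor — below 1 — so contributing 0 is dominant for every player. At the Nash equilibrium everyone keeps their 56, and the group total is 8 × 56 = 448.
Each contributed unit returns 6.800 to the group as a whole (0.8500 to each of 8 players), which exceeds 1, so the social optimum is full contribution: group total = 6.800 × 448 = 3046.40.
Efficiency loss = 3046.40 − 448 = 2598.40.

2598.40 dollars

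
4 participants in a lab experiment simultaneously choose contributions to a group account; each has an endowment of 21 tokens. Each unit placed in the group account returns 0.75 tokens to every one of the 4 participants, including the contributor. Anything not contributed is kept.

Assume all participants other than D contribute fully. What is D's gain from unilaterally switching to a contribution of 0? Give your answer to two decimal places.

5.25 tokens

Switching from a contribution of 21 to 0 lets D keep an extra 21 tokens, but lowers the group account by 21, which costs D their own share of that drop: 0.75 × 21 = 15.75.
Net gain = 21 − 15.75 = 5.25. The private return per contributed unit (0.75) is below 1, so free-riding is indeed the best response regardless of what the others do.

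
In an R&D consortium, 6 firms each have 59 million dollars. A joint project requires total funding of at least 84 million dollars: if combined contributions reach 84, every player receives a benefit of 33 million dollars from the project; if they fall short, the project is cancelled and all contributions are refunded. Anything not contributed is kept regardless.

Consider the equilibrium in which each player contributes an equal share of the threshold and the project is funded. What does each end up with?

Equal share of the threshold: 84/6 = 14.
At this profile no one gains by cutting their contribution: any cut drops the total below 84, the project is cancelled, contributions are refunded, and the deviator ends with 59, which is less than 59 − 14 + 33 = 78. Contributing more than 14 just wastes the excess. So contributing exactly 14 is a best response.
Each player's payoff: 59 − 14 + 33 = 78.

78 million dollars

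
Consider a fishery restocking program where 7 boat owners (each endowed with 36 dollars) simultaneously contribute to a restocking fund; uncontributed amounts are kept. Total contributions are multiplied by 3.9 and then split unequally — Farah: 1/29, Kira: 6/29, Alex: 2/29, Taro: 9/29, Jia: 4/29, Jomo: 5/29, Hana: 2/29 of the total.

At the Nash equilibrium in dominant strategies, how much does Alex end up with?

45.68 dollars

Each unit j contributes comes back to j as 3.9 × (j's share), so j prefers to contribute only if that share exceeds 1/3.9 = 0.2564; otherwise keeping the unit dominates.
Only Taro (9/29) clears that bar, contributing 36; the remaining 6 contribute 0. Total contributed: 36.
Alex keeps 36 and receives 3.9 × 36 × 2/29 = 9.68 from the restocking fund, for a payoff of 45.68.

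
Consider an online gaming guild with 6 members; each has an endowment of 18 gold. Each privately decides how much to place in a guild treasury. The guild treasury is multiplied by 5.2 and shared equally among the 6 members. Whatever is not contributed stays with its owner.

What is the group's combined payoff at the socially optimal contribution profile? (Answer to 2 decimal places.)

561.60 gold

Each contributed unit returns 5.200 to the group as a whole (0.8667 to each of 6 players), which exceeds 1, so the social optimum is full contribution: group total = 5.200 × 108 = 561.60.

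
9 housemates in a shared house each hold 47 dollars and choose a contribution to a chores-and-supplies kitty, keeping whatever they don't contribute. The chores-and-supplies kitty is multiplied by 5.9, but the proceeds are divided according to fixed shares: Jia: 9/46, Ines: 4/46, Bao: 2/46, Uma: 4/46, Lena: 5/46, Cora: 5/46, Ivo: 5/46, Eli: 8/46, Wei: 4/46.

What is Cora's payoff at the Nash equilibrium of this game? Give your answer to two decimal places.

For player j, contributing a unit is worthwhile iff 5.9 × (j's share) ≥ 1, i.e. iff j's share is at least 0.1695.
Jia and Eli are above the threshold, contributing 47 each; the remaining 7 contribute 0. Total contributed: 94.
Cora keeps 47 and receives 5.9 × 94 × 5/46 = 60.28 from the chores-and-supplies kitty, for a payoff of 107.28.

107.28 dollars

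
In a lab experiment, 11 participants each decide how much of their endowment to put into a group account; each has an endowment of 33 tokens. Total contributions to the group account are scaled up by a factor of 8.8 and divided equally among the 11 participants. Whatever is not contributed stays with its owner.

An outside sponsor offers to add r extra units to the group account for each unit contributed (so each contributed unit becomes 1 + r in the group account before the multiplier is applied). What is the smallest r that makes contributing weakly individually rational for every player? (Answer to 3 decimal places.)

With matching at rate r, one contributed unit becomes (1 + r) in the group account and returns 8.8 × (1 + r) / 11 to the contributor.
Setting this equal to 1: 1 + r = 11/8.8 = 1.2500.
So the minimum matching rate is r = 1.2500 − 1 = 0.250.

0.250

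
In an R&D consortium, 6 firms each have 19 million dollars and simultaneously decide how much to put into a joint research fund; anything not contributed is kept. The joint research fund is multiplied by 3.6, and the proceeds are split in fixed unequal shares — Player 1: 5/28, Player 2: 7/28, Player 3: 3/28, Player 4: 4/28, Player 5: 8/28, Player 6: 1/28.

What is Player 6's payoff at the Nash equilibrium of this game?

21.44 million dollars

Each unit j contributes comes back to j as 3.6 × (j's share), so j prefers to contribute only if that share exceeds 1/3.6 = 0.2778; otherwise keeping the unit dominates.
The only share above 0.2778 is Player 5's 8/28, contributing 19; the remaining 5 contribute 0. Total contributed: 19.
Player 6 keeps 19 and receives 3.6 × 19 × 1/28 = 2.44 from the joint research fund, for a payoff of 21.44.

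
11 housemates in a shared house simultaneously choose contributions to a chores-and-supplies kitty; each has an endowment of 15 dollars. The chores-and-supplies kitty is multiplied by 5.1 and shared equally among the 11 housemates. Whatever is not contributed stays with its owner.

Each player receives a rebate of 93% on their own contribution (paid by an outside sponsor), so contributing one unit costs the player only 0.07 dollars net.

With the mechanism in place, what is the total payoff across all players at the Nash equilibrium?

994.95 dollars

With the mechanism, a contributed unit returns (5.1/11) / 0.07 = 6.6234 per unit of net cost to the contributor — now above 1 — so contributing fully is weakly dominant for every player.
So the Nash equilibrium is full contribution by all 11; the group earns 11 × (15 × 0.93 + 5.1 × 15) = 994.95.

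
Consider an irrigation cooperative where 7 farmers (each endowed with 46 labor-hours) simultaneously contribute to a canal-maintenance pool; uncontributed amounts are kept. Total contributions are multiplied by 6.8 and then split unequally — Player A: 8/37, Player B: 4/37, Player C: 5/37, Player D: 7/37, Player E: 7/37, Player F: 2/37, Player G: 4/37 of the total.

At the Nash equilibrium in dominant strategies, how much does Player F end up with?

96.72 labor-hours

Each unit j contributes comes back to j as 6.8 × (j's share), so j prefers to contribute only if that share exceeds 1/6.8 = 0.1471; otherwise keeping the unit dominates.
Player A, Player D and Player E are above the threshold, contributing 46 each; the remaining 4 contribute 0. Total contributed: 138.
Player F keeps 46 and receives 6.8 × 138 × 2/37 = 50.72 from the canal-maintenance pool, for a payoff of 96.72.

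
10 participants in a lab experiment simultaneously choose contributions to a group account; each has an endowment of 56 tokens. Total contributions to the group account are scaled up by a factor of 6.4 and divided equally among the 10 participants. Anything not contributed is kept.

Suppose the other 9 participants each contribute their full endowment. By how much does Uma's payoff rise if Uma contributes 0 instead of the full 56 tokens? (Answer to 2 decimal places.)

20.16 tokens

Switching from a contribution of 56 to 0 lets Uma keep an extra 56 tokens, but lowers the group account by 56, which costs Uma their own share of that drop: 6.4/10 × 56 = 35.84.
Net gain = 56 − 35.84 = 20.16. The private return per contributed unit (0.6400) is below 1, so free-riding is indeed the best response regardless of what the others do.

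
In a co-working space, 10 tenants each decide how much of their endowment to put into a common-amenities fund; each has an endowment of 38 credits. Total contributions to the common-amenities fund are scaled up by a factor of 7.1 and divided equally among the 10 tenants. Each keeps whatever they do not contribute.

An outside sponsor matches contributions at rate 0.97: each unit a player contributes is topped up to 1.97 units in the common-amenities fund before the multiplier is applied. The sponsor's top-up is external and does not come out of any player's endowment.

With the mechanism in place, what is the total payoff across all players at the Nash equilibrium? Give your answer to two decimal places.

The effective private return per unit is now 7.1 × 1.97 / 10 = 1.3987 > 1, so every player's dominant strategy flips to full contribution.
So the Nash equilibrium is full contribution by all 10; the group earns 7.1 × 1.97 × 380 = 5315.06.

5315.06 credits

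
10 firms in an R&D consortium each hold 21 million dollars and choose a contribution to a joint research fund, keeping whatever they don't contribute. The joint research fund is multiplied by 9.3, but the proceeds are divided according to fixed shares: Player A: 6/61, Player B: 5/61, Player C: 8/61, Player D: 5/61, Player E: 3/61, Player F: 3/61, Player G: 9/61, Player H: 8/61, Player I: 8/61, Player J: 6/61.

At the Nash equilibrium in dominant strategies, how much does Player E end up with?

For player j, contributing a unit is worthwhile iff 9.3 × (j's share) ≥ 1, i.e. iff j's share is at least 0.1075.
Player C, Player G, Player H and Player I are above the threshold, contributing 21 each; the remaining 6 contribute 0. Total contributed: 84.
Player E keeps 21 and receives 9.3 × 84 × 3/61 = 38.42 from the joint research fund, for a payoff of 59.42.

59.42 million dollars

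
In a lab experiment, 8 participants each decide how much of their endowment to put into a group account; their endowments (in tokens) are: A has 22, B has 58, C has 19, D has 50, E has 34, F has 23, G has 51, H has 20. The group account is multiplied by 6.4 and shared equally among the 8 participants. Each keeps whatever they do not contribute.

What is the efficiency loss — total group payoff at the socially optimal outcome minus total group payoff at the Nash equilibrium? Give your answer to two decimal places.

The private return per contributed unit is 6.4/8 = 0.8000 < 1 for every player regardless of endowment, so the Nash equilibrium is zero contribution and the group total is Σ E_j = 22 + 58 + 19 + 50 + 34 + 23 + 51 + 20 = 277.
Each contributed unit returns 6.400 to the group, so the social optimum is full contribution by everyone: group total = 6.400 × 277 = 1772.80.
Efficiency loss = (6.400 − 1) × 277 = 1495.80.

1495.80 tokens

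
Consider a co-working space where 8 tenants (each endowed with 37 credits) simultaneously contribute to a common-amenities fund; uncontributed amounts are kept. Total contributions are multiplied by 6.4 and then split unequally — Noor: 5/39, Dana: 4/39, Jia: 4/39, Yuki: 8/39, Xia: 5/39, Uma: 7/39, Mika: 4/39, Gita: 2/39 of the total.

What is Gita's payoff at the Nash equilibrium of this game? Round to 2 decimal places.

Player j's private return per contributed unit is 6.4 × (j's share). Contributing is weakly dominant for j when that share is at least 1/6.4 = 0.1563, and contributing 0 is dominant otherwise.
Yuki and Uma clear that bar, contributing 37 each; the remaining 6 contribute 0. Total contributed: 74.
Gita keeps 37 and receives 6.4 × 74 × 2/39 = 24.29 from the common-amenities fund, for a payoff of 61.29.

61.29 credits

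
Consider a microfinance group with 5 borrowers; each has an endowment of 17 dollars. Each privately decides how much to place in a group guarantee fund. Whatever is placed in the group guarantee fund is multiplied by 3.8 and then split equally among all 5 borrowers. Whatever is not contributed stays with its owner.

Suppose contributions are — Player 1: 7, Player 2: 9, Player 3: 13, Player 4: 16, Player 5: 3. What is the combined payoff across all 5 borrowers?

219.40 dollars

Total contributed: 7 + 9 + 13 + 16 + 3 = 48; total kept: 5 × 17 − 48 = 37.
The group guarantee fund pays out 3.8 × 48 = 182.40 in aggregate.
Group total = 37 + 182.40 = 219.40.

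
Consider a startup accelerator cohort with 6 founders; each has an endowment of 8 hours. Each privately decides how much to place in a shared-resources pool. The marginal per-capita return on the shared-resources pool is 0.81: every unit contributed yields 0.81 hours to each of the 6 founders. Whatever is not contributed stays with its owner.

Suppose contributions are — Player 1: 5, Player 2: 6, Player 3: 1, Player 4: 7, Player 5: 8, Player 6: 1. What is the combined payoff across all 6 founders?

156.08 hours

Total contributed: 5 + 6 + 1 + 7 + 8 + 1 = 28; total kept: 6 × 8 − 28 = 20.
The shared-resources pool pays out 0.81 × 6 × 28 = 136.08 in aggregate.
Group total = 20 + 136.08 = 156.08.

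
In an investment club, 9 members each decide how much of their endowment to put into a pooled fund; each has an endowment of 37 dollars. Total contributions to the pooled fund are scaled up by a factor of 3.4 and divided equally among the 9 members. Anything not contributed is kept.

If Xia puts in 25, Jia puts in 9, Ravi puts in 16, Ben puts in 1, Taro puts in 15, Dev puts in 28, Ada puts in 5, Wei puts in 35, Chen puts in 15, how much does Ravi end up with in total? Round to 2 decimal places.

Total contributed: 25 + 9 + 16 + 1 + 15 + 28 + 5 + 35 + 15 = 149.
Each receives 3.4 × 149 / 9 = 56.29 from the pooled fund.
Ravi keeps 37 − 16 = 21, so Ravi's payoff is 21 + 56.29 = 77.29.

77.29 dollars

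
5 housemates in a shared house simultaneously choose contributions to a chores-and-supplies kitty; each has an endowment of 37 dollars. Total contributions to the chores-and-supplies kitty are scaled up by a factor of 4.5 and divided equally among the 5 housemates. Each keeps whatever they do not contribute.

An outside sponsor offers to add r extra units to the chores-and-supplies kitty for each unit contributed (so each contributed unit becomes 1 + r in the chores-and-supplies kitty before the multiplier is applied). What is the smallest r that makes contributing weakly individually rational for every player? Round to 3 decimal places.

0.111

With matching at rate r, one contributed unit becomes (1 + r) in the chores-and-supplies kitty and returns 4.5 × (1 + r) / 5 to the contributor.
Setting this equal to 1: 1 + r = 5/4.5 = 1.1111.
So the minimum matching rate is r = 1.1111 − 1 = 0.111.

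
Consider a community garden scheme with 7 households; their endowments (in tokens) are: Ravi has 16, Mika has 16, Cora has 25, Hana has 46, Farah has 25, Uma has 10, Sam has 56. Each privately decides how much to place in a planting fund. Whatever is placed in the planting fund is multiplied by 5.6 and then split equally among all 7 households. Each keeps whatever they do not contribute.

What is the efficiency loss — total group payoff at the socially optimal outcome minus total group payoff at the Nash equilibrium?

The private return per contributed unit is 5.6/7 = 0.8000 < 1 for every player regardless of endowment, so the Nash equilibrium is zero contribution and the group total is Σ E_j = 16 + 16 + 25 + 46 + 25 + 10 + 56 = 194.
Each contributed unit returns 5.600 to the group, so the social optimum is full contribution by everyone: group total = 5.600 × 194 = 1086.40.
Efficiency loss = (5.600 − 1) × 194 = 892.40.

892.40 tokens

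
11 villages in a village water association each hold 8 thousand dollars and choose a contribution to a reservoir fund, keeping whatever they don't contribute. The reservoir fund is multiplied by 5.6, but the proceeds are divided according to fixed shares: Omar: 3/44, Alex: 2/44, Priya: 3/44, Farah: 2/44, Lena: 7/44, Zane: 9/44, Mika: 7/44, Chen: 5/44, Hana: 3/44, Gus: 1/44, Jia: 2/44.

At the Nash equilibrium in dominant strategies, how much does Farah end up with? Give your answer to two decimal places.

10.04 thousand dollars

For player j, contributing a unit is worthwhile iff 5.6 × (j's share) ≥ 1, i.e. iff j's share is at least 0.1786.
The only share above 0.1786 is Zane's 9/44, contributing 8; the remaining 10 contribute 0. Total contributed: 8.
Farah keeps 8 and receives 5.6 × 8 × 2/44 = 2.04 from the reservoir fund, for a payoff of 10.04.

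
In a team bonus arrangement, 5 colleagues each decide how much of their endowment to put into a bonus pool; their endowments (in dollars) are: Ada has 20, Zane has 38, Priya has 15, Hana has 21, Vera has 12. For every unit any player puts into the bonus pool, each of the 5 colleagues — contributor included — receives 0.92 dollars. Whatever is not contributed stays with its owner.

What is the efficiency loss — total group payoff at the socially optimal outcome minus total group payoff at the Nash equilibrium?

The private return per contributed unit is 0.92 < 1 for everyone, so the Nash equilibrium is zero contribution and the group total is Σ E_j = 20 + 38 + 15 + 21 + 12 = 106.
Each contributed unit returns 4.600 to the group, so the social optimum is full contribution by everyone: group total = 4.600 × 106 = 487.60.
Efficiency loss = (4.600 − 1) × 106 = 381.60.

381.60 dollars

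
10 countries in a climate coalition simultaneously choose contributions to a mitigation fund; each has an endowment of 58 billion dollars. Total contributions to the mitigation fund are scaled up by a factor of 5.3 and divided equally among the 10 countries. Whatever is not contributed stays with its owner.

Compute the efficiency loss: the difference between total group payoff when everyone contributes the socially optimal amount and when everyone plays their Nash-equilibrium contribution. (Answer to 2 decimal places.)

Each contributed unit returns 5.3/10 = 0.5300 to its contributor — below 1 — so contributing 0 is dominant for every player. At the Nash equilibrium everyone keeps their 58, and the group total is 10 × 58 = 580.
Each contributed unit returns 5.300 to the group as a whole (0.5300 to each of 10 players), which exceeds 1, so the social optimum is full contribution: group total = 5.300 × 580 = 3074.00.
Efficiency loss = 3074.00 − 580 = 2494.00.

2494.00 billion dollars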